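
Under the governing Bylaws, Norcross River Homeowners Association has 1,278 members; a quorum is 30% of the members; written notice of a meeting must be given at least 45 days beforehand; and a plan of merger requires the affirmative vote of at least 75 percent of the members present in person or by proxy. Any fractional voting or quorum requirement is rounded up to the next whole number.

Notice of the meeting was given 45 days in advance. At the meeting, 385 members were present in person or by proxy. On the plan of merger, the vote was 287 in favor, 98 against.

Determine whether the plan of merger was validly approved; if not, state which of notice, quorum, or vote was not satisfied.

Invalid — vote requirement not satisfied.

Notice: 45 days given; 45 required. Satisfied.
Quorum: 30% of 1,278 = 383.40, rounded up to 384; 385 present. Satisfied.
Vote: requires three-fourths of those present (385); 3/4 of 385 = 288.75, rounded up to 289, so 289 needed; 287 in favor. Not satisfied.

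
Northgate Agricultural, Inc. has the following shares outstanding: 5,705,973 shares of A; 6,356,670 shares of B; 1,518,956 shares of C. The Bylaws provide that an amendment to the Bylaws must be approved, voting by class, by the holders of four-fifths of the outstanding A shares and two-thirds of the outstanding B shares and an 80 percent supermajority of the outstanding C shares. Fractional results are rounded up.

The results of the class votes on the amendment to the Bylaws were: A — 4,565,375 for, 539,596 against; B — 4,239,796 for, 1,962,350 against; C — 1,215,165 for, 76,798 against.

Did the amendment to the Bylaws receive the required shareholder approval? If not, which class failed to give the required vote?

Approved — every class gave the required vote.

A: 4/5 of 5705973 = 4564778.40, rounded up to 4564779; 4,564,779 required, 4,565,375 in favor — approved.
B: 2/3 of 6356670 = 4237780; 4,237,780 required, 4,239,796 in favor — approved.
C: 4/5 of 1518956 = 1215164.80, rounded up to 1215165; 1,215,165 required, 1,215,165 in favor — approved.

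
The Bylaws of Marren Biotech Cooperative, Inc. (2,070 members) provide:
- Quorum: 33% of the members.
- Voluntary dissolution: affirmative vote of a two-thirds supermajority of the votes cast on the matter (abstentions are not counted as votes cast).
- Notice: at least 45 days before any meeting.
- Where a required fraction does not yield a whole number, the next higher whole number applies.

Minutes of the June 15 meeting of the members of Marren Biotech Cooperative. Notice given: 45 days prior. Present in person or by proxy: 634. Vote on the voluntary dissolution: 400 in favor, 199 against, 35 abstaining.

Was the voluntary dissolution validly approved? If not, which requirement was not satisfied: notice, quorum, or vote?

Invalid — quorum requirement not satisfied.

Notice: 45 days given; 45 required. Satisfied.
Quorum: 33% of 2,070 = 683.10, rounded up to 684; 634 present. Not satisfied.
Vote: requires two-thirds of the votes cast (634 − 35 abstaining = 599); 2/3 of 599 = 399.33, rounded up to 400, so 400 needed; 400 in favor. Satisfied.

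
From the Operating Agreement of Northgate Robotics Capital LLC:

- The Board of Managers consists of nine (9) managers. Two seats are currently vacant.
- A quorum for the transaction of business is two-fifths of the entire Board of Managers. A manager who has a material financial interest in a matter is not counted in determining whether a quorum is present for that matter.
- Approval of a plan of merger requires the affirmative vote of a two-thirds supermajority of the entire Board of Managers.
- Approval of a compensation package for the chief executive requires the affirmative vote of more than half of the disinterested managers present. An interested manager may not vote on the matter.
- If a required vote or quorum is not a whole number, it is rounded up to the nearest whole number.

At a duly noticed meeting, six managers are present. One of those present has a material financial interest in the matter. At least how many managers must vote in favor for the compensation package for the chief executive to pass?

3

The compensation package for the chief executive requires a majority of the disinterested managers present (6 − 1 = 5).
A majority of 5 is 3.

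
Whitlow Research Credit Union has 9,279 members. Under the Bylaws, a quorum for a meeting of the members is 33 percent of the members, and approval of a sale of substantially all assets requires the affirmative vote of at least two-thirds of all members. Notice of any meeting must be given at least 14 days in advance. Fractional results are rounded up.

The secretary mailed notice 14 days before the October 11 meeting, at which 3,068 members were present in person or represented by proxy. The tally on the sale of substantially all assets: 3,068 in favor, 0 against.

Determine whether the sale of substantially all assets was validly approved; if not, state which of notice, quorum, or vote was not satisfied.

Invalid — vote requirement not satisfied.

Notice: 14 days given; 14 required. Satisfied.
Quorum: 33% of 9,279 = 3,062.07, rounded up to 3,063; 3,068 present. Satisfied.
Vote: requires two-thirds of all members (9,279); 2/3 of 9279 = 6186, so 6,186 needed; 3,068 in favor. Not satisfied.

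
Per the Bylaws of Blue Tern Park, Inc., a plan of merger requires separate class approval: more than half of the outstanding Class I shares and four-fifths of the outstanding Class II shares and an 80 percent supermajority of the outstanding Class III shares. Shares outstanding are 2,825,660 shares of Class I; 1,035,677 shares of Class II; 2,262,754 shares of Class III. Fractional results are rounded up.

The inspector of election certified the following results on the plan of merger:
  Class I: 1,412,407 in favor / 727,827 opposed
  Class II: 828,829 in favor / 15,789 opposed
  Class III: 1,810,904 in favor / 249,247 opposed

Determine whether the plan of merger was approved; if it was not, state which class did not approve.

Class I: a majority of 2825660 is 1412831; 1,412,831 required, 1,412,407 in favor — not approved.
Class II: 4/5 of 1035677 = 828541.60, rounded up to 828542; 828,542 required, 828,829 in favor — approved.
Class III: 4/5 of 2262754 = 1810203.20, rounded up to 1810204; 1,810,204 required, 1,810,904 in favor — approved.

Not approved — the Class I shares did not give the required vote.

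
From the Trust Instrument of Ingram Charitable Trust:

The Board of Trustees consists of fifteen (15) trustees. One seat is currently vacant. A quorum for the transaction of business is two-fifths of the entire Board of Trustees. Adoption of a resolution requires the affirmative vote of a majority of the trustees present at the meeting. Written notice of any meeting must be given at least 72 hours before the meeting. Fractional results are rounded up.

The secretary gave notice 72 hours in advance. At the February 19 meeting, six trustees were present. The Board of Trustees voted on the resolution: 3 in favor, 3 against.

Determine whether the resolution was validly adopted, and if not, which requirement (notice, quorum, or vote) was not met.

Invalid — vote requirement not satisfied.

Notice: 72 hours given; 72 required (72 ≥ 72). Satisfied.
Quorum: 6 present; quorum is 6. Satisfied.
Vote: the resolution requires a majority of the trustees present (6). A majority of 6 is 4, so 4 affirmative votes are needed; 3 voted in favor. Not satisfied.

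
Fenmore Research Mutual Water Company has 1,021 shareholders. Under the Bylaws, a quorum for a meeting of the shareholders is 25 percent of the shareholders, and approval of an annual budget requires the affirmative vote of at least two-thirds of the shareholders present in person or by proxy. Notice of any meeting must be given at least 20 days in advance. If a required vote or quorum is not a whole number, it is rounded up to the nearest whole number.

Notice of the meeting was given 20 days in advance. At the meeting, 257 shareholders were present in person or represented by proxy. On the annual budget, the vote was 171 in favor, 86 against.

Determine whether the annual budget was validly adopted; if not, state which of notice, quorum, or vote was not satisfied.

Invalid — vote requirement not satisfied.

Notice: 20 days given; 20 required. Satisfied.
Quorum: 25% of 1,021 = 255.25, rounded up to 256; 257 present. Satisfied.
Vote: requires two-thirds of those present (257); 2/3 of 257 = 171.33, rounded up to 172, so 172 needed; 171 in favor. Not satisfied.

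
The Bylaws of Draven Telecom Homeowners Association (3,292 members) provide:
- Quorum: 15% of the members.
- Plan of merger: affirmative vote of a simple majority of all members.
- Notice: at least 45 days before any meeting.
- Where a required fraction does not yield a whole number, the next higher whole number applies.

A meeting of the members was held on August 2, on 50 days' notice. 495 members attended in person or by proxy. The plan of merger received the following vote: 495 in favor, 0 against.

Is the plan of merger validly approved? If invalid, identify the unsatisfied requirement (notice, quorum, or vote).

Notice: 50 days given; 45 required. Satisfied.
Quorum: 15% of 3,292 = 493.80, rounded up to 494; 495 present. Satisfied.
Vote: requires a majority of all members (3,292); a majority of 3292 is 1647, so 1,647 needed; 495 in favor. Not satisfied.

Invalid — vote requirement not satisfied.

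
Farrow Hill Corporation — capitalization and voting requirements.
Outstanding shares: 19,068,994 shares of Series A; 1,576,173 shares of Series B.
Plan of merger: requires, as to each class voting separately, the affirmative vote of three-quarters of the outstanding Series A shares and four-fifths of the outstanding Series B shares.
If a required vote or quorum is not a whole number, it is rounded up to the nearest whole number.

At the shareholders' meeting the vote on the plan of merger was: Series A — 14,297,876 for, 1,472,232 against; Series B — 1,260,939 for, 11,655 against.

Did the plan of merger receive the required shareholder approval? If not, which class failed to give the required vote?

Series A: 3/4 of 19068994 = 14301745.50, rounded up to 14301746; 14,301,746 required, 14,297,876 in favor — not approved.
Series B: 4/5 of 1576173 = 1260938.40, rounded up to 1260939; 1,260,939 required, 1,260,939 in favor — approved.

Not approved — the Series A shares did not give the required vote.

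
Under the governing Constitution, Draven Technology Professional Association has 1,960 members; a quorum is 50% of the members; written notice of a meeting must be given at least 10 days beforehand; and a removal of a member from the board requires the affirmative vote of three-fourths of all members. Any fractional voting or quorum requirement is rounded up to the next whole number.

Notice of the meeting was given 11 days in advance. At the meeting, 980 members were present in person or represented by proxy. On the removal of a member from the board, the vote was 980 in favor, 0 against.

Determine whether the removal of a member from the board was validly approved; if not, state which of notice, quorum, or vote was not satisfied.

Invalid — vote requirement not satisfied.

Notice: 11 days given; 10 required. Satisfied.
Quorum: 50% of 1,960 = 980; 980 present. Satisfied.
Vote: requires three-fourths of all members (1,960); 3/4 of 1960 = 1470, so 1,470 needed; 980 in favor. Not satisfied.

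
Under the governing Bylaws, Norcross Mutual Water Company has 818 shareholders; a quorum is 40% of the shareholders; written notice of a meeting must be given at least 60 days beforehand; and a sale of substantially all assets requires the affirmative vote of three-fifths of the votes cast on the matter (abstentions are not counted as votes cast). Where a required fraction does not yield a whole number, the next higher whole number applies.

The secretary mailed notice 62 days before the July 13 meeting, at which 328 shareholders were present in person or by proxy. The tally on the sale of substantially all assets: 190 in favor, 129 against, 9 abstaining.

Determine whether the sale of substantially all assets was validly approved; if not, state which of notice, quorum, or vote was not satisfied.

Notice: 62 days given; 60 required. Satisfied.
Quorum: 40% of 818 = 327.20, rounded up to 328; 328 present. Satisfied.
Vote: requires three-fifths of the votes cast (328 − 9 abstaining = 319); 3/5 of 319 = 191.40, rounded up to 192, so 192 needed; 190 in favor. Not satisfied.

Invalid — vote requirement not satisfied.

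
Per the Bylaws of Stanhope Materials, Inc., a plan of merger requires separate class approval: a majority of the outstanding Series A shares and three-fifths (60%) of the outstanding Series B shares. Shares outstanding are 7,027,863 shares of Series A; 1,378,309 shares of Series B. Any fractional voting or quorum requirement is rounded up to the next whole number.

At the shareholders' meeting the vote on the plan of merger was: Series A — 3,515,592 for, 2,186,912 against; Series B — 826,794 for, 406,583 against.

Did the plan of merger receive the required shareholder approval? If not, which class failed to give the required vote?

Series A: a majority of 7027863 is 3513932; 3,513,932 required, 3,515,592 in favor — approved.
Series B: 3/5 of 1378309 = 826985.40, rounded up to 826986; 826,986 required, 826,794 in favor — not approved.

Not approved — the Series B shares did not give the required vote.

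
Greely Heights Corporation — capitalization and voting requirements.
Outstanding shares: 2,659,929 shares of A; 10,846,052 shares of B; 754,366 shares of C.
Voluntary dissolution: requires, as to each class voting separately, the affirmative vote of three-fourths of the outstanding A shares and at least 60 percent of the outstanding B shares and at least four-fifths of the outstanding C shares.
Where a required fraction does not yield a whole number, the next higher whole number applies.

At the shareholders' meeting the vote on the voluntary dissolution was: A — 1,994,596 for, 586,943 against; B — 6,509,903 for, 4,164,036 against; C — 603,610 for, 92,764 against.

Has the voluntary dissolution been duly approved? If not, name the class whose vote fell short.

Not approved — the A shares did not give the required vote.

A: 3/4 of 2659929 = 1994946.75, rounded up to 1994947; 1,994,947 required, 1,994,596 in favor — not approved.
B: 3/5 of 10846052 = 6507631.20, rounded up to 6507632; 6,507,632 required, 6,509,903 in favor — approved.
C: 4/5 of 754366 = 603492.80, rounded up to 603493; 603,493 required, 603,610 in favor — approved.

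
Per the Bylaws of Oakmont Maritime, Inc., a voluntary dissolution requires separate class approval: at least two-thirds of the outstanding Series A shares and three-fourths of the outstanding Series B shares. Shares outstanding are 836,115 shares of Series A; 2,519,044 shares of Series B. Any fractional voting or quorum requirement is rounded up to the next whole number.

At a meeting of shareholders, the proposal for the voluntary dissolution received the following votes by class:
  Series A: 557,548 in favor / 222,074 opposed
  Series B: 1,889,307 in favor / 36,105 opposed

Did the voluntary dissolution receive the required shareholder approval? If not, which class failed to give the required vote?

Approved — every class gave the required vote.

Series A: 2/3 of 836115 = 557410; 557,410 required, 557,548 in favor — approved.
Series B: 3/4 of 2519044 = 1889283; 1,889,283 required, 1,889,307 in favor — approved.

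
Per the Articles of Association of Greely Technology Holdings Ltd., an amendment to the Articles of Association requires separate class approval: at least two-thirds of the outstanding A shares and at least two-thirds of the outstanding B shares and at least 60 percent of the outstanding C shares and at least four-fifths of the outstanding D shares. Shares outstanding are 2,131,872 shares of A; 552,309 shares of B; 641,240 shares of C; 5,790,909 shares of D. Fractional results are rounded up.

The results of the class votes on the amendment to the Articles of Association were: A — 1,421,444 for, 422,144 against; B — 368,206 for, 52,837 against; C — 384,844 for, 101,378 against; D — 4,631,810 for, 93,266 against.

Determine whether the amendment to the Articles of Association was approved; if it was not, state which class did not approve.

A: 2/3 of 2131872 = 1421248; 1,421,248 required, 1,421,444 in favor — approved.
B: 2/3 of 552309 = 368206; 368,206 required, 368,206 in favor — approved.
C: 3/5 of 641240 = 384744; 384,744 required, 384,844 in favor — approved.
D: 4/5 of 5790909 = 4632727.20, rounded up to 4632728; 4,632,728 required, 4,631,810 in favor — not approved.

Not approved — the D shares did not give the required vote.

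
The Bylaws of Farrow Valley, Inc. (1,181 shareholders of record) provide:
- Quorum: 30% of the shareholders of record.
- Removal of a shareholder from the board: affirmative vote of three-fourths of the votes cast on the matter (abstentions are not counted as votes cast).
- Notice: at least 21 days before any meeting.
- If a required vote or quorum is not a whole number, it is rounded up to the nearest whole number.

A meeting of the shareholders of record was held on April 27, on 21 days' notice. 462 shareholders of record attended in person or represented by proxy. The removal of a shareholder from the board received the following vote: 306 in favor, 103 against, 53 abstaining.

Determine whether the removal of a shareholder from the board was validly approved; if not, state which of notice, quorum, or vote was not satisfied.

Notice: 21 days given; 21 required. Satisfied.
Quorum: 30% of 1,181 = 354.30, rounded up to 355; 462 present. Satisfied.
Vote: requires three-fourths of the votes cast (462 − 53 abstaining = 409); 3/4 of 409 = 306.75, rounded up to 307, so 307 needed; 306 in favor. Not satisfied.

Invalid — vote requirement not satisfied.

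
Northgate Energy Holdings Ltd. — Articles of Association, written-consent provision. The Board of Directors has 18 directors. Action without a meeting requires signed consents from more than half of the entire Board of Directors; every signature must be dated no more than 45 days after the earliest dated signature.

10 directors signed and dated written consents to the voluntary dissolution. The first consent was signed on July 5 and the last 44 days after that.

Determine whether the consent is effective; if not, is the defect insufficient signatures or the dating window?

Effective — both the signature and dating-window requirements are satisfied.

Signatures required: more than half of 18 — a majority of 18 is 10, so 10 needed; 10 signed. Sufficient.
Dating window: the latest signature is 44 days after the earliest; the limit is 45 days. Within the window.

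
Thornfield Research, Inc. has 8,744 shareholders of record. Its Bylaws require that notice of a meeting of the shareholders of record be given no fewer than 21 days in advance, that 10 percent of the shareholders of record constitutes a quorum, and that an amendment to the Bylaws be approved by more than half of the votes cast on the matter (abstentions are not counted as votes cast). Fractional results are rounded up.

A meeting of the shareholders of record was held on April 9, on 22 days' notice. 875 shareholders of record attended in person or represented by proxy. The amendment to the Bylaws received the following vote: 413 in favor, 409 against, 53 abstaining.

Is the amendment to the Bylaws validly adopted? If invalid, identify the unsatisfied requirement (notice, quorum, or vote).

Notice: 22 days given; 21 required. Satisfied.
Quorum: 10% of 8,744 = 874.40, rounded up to 875; 875 present. Satisfied.
Vote: requires a majority of the votes cast (875 − 53 abstaining = 822); a majority of 822 is 412, so 412 needed; 413 in favor. Satisfied.

Valid — all requirements satisfied.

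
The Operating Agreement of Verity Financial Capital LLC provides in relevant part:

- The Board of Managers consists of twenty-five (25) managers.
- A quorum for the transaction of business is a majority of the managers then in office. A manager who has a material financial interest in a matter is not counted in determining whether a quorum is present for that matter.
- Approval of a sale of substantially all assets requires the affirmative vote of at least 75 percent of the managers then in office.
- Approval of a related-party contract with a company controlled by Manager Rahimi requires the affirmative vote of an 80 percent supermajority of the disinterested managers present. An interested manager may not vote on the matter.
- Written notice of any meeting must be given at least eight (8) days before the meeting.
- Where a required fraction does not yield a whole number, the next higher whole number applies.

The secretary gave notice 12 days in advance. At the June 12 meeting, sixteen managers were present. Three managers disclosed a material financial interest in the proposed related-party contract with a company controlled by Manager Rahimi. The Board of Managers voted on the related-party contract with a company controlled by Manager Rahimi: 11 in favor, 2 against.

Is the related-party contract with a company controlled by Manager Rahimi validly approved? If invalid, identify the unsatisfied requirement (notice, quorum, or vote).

Notice: 12 days given; 8 required (12 ≥ 8). Satisfied.
Quorum: 16 present, but the 3 interested managers do not count, leaving 13. Quorum is 13. Satisfied.
Vote: the related-party contract with a company controlled by Manager Rahimi requires four-fifths of the disinterested managers present (16 − 3 = 13). 4/5 of 13 = 10.40, rounded up to 11, so 11 affirmative votes are needed; 11 voted in favor. Satisfied.

Valid — all requirements satisfied.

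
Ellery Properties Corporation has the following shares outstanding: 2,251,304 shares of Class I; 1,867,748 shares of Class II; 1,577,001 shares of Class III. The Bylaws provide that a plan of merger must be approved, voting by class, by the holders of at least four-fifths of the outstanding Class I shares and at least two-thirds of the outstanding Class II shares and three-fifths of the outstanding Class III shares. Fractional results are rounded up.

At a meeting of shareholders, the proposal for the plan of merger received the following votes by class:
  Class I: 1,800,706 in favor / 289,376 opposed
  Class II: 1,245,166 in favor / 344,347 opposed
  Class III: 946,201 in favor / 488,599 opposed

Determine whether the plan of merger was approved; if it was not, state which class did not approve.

Class I: 4/5 of 2251304 = 1801043.20, rounded up to 1801044; 1,801,044 required, 1,800,706 in favor — not approved.
Class II: 2/3 of 1867748 = 1245165.33, rounded up to 1245166; 1,245,166 required, 1,245,166 in favor — approved.
Class III: 3/5 of 1577001 = 946200.60, rounded up to 946201; 946,201 required, 946,201 in favor — approved.

Not approved — the Class I shares did not give the required vote.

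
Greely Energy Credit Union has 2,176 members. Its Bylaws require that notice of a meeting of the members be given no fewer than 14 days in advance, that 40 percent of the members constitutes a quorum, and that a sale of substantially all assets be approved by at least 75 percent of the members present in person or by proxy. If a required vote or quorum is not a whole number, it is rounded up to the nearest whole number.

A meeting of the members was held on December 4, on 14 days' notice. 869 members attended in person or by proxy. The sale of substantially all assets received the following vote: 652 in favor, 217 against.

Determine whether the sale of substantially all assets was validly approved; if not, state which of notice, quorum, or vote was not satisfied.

Invalid — quorum requirement not satisfied.

Notice: 14 days given; 14 required. Satisfied.
Quorum: 40% of 2,176 = 870.40, rounded up to 871; 869 present. Not satisfied.
Vote: requires three-fourths of those present (869); 3/4 of 869 = 651.75, rounded up to 652, so 652 needed; 652 in favor. Satisfied.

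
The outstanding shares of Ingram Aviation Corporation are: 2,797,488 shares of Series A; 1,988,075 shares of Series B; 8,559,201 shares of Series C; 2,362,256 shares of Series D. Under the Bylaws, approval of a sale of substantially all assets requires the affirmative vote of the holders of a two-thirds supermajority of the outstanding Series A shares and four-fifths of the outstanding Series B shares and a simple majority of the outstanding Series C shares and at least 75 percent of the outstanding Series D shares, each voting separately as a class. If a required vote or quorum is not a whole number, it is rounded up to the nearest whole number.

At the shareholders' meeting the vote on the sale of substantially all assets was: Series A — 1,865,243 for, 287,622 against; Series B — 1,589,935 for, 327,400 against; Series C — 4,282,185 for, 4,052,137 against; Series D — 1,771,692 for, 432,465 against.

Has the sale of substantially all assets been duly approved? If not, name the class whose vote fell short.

Not approved — the Series B shares did not give the required vote.

Series A: 2/3 of 2797488 = 1864992; 1,864,992 required, 1,865,243 in favor — approved.
Series B: 4/5 of 1988075 = 1590460; 1,590,460 required, 1,589,935 in favor — not approved.
Series C: a majority of 8559201 is 4279601; 4,279,601 required, 4,282,185 in favor — approved.
Series D: 3/4 of 2362256 = 1771692; 1,771,692 required, 1,771,692 in favor — approved.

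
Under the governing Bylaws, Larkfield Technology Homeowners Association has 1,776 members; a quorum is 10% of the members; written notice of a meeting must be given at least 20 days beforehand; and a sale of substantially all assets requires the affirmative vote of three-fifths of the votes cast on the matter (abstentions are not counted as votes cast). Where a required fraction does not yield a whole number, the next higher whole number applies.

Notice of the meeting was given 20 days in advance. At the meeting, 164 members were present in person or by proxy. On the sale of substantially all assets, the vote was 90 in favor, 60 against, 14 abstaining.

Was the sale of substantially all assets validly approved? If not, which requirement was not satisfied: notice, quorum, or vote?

Notice: 20 days given; 20 required. Satisfied.
Quorum: 10% of 1,776 = 177.60, rounded up to 178; 164 present. Not satisfied.
Vote: requires three-fifths of the votes cast (164 − 14 abstaining = 150); 3/5 of 150 = 90, so 90 needed; 90 in favor. Satisfied.

Invalid — quorum requirement not satisfied.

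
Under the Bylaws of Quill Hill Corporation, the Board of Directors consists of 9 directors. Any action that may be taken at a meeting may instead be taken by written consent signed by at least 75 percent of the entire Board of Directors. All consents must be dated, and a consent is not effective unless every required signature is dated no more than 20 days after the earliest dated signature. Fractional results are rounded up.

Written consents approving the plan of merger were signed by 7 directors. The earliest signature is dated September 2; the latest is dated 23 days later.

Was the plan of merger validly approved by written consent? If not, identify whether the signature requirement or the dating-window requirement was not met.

Not effective — dating-window requirement not satisfied.

Signatures required: at least 75 percent of 9 — 3/4 of 9 = 6.75, rounded up to 7, so 7 needed; 7 signed. Sufficient.
Dating window: the latest signature is 23 days after the earliest; the limit is 20 days. Outside the window.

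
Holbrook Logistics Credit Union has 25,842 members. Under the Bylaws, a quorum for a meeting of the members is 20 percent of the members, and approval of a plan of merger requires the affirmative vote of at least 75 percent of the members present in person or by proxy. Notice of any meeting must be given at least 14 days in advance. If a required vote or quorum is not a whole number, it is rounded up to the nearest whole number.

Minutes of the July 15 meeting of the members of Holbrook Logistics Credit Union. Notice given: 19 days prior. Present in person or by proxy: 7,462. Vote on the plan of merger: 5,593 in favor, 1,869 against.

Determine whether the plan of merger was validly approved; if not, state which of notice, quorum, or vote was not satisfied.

Invalid — vote requirement not satisfied.

Notice: 19 days given; 14 required. Satisfied.
Quorum: 20% of 25,842 = 5,168.40, rounded up to 5,169; 7,462 present. Satisfied.
Vote: requires three-fourths of those present (7,462); 3/4 of 7462 = 5596.50, rounded up to 5597, so 5,597 needed; 5,593 in favor. Not satisfied.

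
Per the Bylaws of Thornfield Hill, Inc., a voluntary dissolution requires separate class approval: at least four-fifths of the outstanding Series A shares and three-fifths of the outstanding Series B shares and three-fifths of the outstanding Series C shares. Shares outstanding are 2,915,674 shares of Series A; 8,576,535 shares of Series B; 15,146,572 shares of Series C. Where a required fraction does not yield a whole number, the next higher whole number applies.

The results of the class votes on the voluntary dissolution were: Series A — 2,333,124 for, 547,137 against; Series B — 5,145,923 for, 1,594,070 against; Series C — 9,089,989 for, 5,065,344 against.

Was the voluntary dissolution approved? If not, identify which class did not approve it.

Approved — every class gave the required vote.

Series A: 4/5 of 2915674 = 2332539.20, rounded up to 2332540; 2,332,540 required, 2,333,124 in favor — approved.
Series B: 3/5 of 8576535 = 5145921; 5,145,921 required, 5,145,923 in favor — approved.
Series C: 3/5 of 15146572 = 9087943.20, rounded up to 9087944; 9,087,944 required, 9,089,989 in favor — approved.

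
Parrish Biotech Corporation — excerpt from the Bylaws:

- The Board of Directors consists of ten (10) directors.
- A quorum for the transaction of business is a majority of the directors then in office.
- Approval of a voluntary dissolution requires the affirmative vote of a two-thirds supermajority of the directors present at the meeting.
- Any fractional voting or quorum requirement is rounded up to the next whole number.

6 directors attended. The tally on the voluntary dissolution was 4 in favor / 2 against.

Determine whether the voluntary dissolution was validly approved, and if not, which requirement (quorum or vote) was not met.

Valid — all requirements satisfied.

Quorum: 6 present; quorum is 6. Satisfied.
Vote: the voluntary dissolution requires two-thirds of the directors present (6). 2/3 of 6 = 4, so 4 affirmative votes are needed; 4 voted in favor. Satisfied.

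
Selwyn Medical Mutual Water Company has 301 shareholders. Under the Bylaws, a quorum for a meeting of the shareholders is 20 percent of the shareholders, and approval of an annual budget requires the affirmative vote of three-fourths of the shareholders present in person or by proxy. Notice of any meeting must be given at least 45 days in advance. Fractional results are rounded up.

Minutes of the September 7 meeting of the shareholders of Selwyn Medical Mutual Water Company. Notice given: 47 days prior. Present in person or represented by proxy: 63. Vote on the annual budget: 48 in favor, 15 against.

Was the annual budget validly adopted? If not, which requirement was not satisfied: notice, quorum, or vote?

Valid — all requirements satisfied.

Notice: 47 days given; 45 required. Satisfied.
Quorum: 20% of 301 = 60.20, rounded up to 61; 63 present. Satisfied.
Vote: requires three-fourths of those present (63); 3/4 of 63 = 47.25, rounded up to 48, so 48 needed; 48 in favor. Satisfied.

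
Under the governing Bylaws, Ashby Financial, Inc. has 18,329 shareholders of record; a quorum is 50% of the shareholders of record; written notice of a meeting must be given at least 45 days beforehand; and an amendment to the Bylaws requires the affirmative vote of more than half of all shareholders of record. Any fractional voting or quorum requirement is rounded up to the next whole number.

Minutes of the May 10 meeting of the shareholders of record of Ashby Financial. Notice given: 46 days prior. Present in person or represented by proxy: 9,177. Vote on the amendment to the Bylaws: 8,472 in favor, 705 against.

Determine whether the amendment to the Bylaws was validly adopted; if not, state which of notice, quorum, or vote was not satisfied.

Invalid — vote requirement not satisfied.

Notice: 46 days given; 45 required. Satisfied.
Quorum: 50% of 18,329 = 9,164.50, rounded up to 9,165; 9,177 present. Satisfied.
Vote: requires a majority of all shareholders of record (18,329); a majority of 18329 is 9165, so 9,165 needed; 8,472 in favor. Not satisfied.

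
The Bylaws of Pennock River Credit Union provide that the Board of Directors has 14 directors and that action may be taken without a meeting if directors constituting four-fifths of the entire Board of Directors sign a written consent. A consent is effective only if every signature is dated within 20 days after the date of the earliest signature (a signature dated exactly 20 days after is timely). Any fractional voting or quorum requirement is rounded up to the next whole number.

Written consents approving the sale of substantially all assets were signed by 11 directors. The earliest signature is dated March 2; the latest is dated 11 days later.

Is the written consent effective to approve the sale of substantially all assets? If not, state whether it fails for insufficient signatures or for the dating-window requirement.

Signatures required: four-fifths of 14 — 4/5 of 14 = 11.20, rounded up to 12, so 12 needed; 11 signed. Insufficient.
Dating window: the latest signature is 11 days after the earliest; the limit is 20 days. Within the window.

Not effective — insufficient signatures.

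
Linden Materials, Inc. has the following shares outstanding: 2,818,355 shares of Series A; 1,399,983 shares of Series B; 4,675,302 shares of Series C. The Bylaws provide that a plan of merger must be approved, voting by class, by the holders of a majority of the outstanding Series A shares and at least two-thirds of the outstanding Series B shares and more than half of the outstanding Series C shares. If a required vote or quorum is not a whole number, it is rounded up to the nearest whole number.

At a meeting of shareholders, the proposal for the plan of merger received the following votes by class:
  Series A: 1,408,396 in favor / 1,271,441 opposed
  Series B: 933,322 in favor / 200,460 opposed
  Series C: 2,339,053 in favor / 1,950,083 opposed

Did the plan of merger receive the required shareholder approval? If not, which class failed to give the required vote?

Not approved — the Series A shares did not give the required vote.

Series A: a majority of 2818355 is 1409178; 1,409,178 required, 1,408,396 in favor — not approved.
Series B: 2/3 of 1399983 = 933322; 933,322 required, 933,322 in favor — approved.
Series C: a majority of 4675302 is 2337652; 2,337,652 required, 2,339,053 in favor — approved.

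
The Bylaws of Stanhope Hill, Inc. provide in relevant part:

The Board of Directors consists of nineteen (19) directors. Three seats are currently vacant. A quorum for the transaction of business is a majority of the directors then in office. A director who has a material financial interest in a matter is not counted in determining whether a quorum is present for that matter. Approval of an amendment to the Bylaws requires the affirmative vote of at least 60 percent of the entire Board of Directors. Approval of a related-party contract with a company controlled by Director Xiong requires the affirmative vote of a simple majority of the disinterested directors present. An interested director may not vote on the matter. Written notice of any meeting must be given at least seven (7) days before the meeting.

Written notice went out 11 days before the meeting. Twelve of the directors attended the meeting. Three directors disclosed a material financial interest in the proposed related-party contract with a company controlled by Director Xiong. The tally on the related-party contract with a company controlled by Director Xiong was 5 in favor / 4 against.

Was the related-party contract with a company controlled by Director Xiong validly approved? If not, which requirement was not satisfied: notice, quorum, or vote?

Valid — all requirements satisfied.

Notice: 11 days given; 7 required (11 ≥ 7). Satisfied.
Quorum: 12 present, but the 3 interested directors do not count, leaving 9. Quorum is 9. Satisfied.
Vote: the related-party contract with a company controlled by Director Xiong requires a majority of the disinterested directors present (12 − 3 = 9). A majority of 9 is 5, so 5 affirmative votes are needed; 5 voted in favor. Satisfied.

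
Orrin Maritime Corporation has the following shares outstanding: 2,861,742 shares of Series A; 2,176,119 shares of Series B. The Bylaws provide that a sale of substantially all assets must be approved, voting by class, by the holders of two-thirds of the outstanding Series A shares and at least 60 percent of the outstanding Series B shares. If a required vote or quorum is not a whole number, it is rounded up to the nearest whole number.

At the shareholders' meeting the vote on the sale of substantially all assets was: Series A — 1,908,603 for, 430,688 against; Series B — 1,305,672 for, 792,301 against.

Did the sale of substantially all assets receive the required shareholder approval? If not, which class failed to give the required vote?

Series A: 2/3 of 2861742 = 1907828; 1,907,828 required, 1,908,603 in favor — approved.
Series B: 3/5 of 2176119 = 1305671.40, rounded up to 1305672; 1,305,672 required, 1,305,672 in favor — approved.

Approved — every class gave the required vote.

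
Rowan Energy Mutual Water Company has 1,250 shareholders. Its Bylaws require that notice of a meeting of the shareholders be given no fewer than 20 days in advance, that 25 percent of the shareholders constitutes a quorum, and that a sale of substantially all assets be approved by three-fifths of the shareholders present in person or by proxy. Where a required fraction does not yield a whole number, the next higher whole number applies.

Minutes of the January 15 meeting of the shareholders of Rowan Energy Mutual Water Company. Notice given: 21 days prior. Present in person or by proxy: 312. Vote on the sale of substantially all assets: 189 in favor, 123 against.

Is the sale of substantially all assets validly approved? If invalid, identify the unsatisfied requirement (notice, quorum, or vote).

Invalid — quorum requirement not satisfied.

Notice: 21 days given; 20 required. Satisfied.
Quorum: 25% of 1,250 = 312.50, rounded up to 313; 312 present. Not satisfied.
Vote: requires three-fifths of those present (312); 3/5 of 312 = 187.20, rounded up to 188, so 188 needed; 189 in favor. Satisfied.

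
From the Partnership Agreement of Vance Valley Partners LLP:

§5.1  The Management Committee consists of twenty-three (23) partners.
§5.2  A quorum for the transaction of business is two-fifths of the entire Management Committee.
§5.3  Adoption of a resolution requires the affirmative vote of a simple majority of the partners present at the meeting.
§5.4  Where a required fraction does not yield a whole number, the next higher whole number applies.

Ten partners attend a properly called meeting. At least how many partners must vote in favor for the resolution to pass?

The resolution requires a majority of the partners present (10).
A majority of 10 is 6.

6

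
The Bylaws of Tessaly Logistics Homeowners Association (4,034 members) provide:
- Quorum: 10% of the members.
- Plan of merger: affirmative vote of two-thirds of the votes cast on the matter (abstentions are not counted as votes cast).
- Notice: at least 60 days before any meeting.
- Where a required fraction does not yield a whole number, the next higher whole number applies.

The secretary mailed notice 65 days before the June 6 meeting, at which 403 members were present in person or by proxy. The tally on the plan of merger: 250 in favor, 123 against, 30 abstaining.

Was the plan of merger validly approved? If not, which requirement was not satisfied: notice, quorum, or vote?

Invalid — quorum requirement not satisfied.

Notice: 65 days given; 60 required. Satisfied.
Quorum: 10% of 4,034 = 403.40, rounded up to 404; 403 present. Not satisfied.
Vote: requires two-thirds of the votes cast (403 − 30 abstaining = 373); 2/3 of 373 = 248.67, rounded up to 249, so 249 needed; 250 in favor. Satisfied.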